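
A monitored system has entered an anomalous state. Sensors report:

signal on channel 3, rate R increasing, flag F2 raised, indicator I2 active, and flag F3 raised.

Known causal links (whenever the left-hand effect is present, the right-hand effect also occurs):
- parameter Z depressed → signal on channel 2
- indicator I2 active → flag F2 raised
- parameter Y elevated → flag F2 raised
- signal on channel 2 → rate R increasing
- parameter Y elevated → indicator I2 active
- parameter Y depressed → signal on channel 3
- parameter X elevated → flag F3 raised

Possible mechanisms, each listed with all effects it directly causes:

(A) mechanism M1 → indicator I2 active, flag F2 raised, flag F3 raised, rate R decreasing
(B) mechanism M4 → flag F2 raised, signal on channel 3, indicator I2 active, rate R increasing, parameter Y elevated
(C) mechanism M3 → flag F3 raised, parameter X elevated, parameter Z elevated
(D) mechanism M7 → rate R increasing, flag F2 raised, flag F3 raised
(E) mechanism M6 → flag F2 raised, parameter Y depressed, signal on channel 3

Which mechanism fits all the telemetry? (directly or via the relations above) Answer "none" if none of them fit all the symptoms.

none

For each candidate, compare predicted effects to what was observed:
(A) mechanism M1 — signal on channel 3 miss; rate R increasing miss; flag F2 raised match; indicator I2 active match; flag F3 raised match
(B) mechanism M4 — signal on channel 3 match; rate R increasing match; flag F2 raised match; indicator I2 active match; flag F3 raised miss
(C) mechanism M3 — does not account for signal on channel 3, rate R increasing, flag F2 raised, indicator I2 active
(D) mechanism M7 — does not account for signal on channel 3, indicator I2 active
(E) mechanism M6 — signal on channel 3 match; rate R increasing miss; flag F2 raised match; indicator I2 active miss; flag F3 raised miss
None of the listed candidates fits everything.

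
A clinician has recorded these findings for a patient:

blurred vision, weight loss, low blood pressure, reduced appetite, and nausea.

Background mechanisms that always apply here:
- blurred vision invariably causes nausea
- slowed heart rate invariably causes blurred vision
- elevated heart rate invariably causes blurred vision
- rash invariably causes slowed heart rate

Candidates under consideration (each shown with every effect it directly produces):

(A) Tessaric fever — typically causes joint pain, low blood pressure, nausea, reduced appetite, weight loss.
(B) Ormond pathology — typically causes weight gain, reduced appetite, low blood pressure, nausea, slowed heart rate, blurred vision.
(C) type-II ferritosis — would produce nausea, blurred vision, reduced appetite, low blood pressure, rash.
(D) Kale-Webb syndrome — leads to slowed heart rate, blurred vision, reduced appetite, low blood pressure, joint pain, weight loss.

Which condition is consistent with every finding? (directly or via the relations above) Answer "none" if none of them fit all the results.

Checking each candidate against the observations:
(A) Tessaric fever — does not account for blurred vision
(B) Ormond pathology — fails on weight loss (predicts weight gain, not weight loss)
(C) type-II ferritosis — does not account for weight loss
(D) Kale-Webb syndrome — accounts for every observation (nausea by blurred vision → nausea)
(D) is the only candidate with no mismatches.

D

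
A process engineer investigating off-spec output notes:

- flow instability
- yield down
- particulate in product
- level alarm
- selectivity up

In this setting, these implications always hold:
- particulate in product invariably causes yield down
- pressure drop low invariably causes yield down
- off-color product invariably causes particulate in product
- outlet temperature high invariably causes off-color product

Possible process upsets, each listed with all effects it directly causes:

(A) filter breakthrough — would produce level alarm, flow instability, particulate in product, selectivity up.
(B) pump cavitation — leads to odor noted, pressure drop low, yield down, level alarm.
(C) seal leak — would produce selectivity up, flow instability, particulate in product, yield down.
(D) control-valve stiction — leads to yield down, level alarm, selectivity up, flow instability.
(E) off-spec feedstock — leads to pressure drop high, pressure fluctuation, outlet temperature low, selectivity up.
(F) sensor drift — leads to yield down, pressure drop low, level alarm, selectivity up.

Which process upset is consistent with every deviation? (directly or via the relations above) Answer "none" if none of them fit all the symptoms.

A

Testing each hypothesis:
(A) filter breakthrough — flow instability +; yield down + (by particulate in product → yield down); particulate in product +; level alarm +; selectivity up +
(B) pump cavitation — flow instability -; yield down +; particulate in product -; level alarm +; selectivity up -
(C) seal leak — flow instability +; yield down +; particulate in product +; level alarm -; selectivity up +
(D) control-valve stiction — does not account for particulate in product
(E) off-spec feedstock — does not account for flow instability, yield down, particulate in product, level alarm
(F) sensor drift — does not account for flow instability, particulate in product
Only (A) is consistent with every observation.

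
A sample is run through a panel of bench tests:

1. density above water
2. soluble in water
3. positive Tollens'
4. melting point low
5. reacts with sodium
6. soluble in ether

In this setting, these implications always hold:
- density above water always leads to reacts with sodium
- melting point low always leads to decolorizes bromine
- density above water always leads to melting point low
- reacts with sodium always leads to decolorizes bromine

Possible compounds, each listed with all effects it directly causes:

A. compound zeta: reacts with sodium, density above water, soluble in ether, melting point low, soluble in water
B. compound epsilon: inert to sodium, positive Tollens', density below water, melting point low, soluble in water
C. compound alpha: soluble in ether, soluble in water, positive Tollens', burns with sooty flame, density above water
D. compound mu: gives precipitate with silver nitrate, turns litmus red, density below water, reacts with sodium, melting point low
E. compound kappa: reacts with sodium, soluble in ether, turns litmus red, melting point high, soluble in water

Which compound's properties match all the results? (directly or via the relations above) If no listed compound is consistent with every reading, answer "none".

Per-candidate check:
(A) compound zeta — does not account for positive Tollens'
(B) compound epsilon — fails on density above water, reacts with sodium, soluble in ether (predicts density below water, not density above water; predicts inert to sodium, not reacts with sodium)
(C) compound alpha — accounts for every observation (melting point low via density above water → melting point low)
(D) compound mu — density above water miss; soluble in water miss; positive Tollens' miss; melting point low match; reacts with sodium match; soluble in ether miss
(E) compound kappa — fails on density above water, positive Tollens', melting point low (predicts melting point high, not melting point low)
(C) is the only candidate with no mismatches.

C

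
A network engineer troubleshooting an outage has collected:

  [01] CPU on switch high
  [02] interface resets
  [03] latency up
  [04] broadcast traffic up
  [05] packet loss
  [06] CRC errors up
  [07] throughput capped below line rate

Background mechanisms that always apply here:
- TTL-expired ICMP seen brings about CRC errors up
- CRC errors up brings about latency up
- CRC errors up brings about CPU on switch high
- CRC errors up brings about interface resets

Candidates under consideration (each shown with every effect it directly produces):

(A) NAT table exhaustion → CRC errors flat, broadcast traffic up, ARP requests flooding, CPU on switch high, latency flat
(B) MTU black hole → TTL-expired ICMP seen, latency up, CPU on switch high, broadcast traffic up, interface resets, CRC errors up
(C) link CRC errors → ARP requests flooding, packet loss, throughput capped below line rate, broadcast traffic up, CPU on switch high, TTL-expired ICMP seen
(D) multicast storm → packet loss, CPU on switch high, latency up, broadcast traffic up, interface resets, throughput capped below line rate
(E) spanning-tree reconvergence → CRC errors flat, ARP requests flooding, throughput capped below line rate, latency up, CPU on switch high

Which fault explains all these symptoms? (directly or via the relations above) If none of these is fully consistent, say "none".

C

For each candidate, compare predicted effects to what was observed:
(A) NAT table exhaustion — CPU on switch high ✓; interface resets ✗; latency up ✗; broadcast traffic up ✓; packet loss ✗; CRC errors up ✗; throughput capped below line rate ✗
(B) MTU black hole — CPU on switch high ✓; interface resets ✓; latency up ✓; broadcast traffic up ✓; packet loss ✗; CRC errors up ✓; throughput capped below line rate ✗
(C) link CRC errors — CPU on switch high ✓; interface resets ✓ (by TTL-expired ICMP seen → CRC errors up → interface resets); latency up ✓ (by TTL-expired ICMP seen → CRC errors up → latency up); broadcast traffic up ✓; packet loss ✓; CRC errors up ✓ (by TTL-expired ICMP seen → CRC errors up); throughput capped below line rate ✓
(D) multicast storm — does not account for CRC errors up
(E) spanning-tree reconvergence — fails on interface resets, broadcast traffic up, packet loss, CRC errors up (predicts CRC errors flat, not CRC errors up)
Only (C) is consistent with every observation.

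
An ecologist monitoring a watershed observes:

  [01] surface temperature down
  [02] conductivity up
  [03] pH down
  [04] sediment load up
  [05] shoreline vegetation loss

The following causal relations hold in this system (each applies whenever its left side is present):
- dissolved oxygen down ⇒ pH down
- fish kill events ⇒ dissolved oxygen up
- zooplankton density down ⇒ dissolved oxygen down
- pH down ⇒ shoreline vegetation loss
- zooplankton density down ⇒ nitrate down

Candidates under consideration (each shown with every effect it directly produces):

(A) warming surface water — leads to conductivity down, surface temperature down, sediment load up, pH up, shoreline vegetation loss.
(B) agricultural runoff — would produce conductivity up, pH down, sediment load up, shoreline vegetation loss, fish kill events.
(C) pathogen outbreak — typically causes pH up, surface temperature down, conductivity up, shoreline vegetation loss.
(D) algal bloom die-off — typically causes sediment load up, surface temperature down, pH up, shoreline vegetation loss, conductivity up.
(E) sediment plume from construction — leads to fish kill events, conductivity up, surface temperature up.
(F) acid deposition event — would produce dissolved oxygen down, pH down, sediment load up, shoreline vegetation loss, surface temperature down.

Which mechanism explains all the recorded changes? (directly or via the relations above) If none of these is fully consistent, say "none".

none

For each candidate, compare predicted effects to what was observed:
(A) warming surface water — surface temperature down match; conductivity up miss; pH down miss; sediment load up match; shoreline vegetation loss match
(B) agricultural runoff — does not account for surface temperature down
(C) pathogen outbreak — surface temperature down match; conductivity up match; pH down miss; sediment load up miss; shoreline vegetation loss match
(D) algal bloom die-off — fails on pH down (predicts pH up, not pH down)
(E) sediment plume from construction — surface temperature down miss; conductivity up match; pH down miss; sediment load up miss; shoreline vegetation loss miss
(F) acid deposition event — does not account for conductivity up
No candidate is consistent with all observations.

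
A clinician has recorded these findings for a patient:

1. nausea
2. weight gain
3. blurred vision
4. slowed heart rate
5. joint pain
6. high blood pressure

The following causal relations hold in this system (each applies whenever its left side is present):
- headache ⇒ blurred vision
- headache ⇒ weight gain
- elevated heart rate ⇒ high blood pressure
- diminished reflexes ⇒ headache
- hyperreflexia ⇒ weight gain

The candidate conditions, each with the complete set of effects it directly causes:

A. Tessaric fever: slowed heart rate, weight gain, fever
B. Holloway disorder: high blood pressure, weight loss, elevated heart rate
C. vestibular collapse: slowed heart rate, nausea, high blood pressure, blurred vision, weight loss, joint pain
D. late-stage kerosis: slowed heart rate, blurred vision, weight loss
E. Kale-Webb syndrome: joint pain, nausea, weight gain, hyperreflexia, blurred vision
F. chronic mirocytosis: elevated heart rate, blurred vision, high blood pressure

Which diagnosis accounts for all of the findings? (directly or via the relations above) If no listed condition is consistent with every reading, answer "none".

none

For each candidate, compare predicted effects to what was observed:
(A) Tessaric fever — nausea NO; weight gain yes; blurred vision NO; slowed heart rate yes; joint pain NO; high blood pressure NO
(B) Holloway disorder — fails on nausea, weight gain, blurred vision, slowed heart rate, joint pain (predicts weight loss, not weight gain; predicts elevated heart rate, not slowed heart rate)
(C) vestibular collapse — nausea yes; weight gain NO; blurred vision yes; slowed heart rate yes; joint pain yes; high blood pressure yes
(D) late-stage kerosis — fails on nausea, weight gain, joint pain, high blood pressure (predicts weight loss, not weight gain)
(E) Kale-Webb syndrome — nausea yes; weight gain yes; blurred vision yes; slowed heart rate NO; joint pain yes; high blood pressure NO
(F) chronic mirocytosis — nausea NO; weight gain NO; blurred vision yes; slowed heart rate NO; joint pain NO; high blood pressure yes
No candidate is consistent with all observations.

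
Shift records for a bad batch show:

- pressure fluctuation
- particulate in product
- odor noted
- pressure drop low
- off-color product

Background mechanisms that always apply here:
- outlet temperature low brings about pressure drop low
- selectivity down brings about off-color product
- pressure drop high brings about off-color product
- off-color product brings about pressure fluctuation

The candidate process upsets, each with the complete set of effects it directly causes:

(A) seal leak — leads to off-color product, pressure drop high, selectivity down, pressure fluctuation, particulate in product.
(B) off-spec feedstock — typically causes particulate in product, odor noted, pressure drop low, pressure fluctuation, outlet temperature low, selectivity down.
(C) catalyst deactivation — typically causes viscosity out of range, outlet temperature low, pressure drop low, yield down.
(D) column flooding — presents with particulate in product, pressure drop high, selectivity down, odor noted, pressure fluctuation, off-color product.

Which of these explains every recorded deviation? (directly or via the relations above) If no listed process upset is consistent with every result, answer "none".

B

Per-candidate check:
(A) seal leak — pressure fluctuation match; particulate in product match; odor noted miss; pressure drop low miss; off-color product match
(B) off-spec feedstock — accounts for every observation (off-color product by selectivity down → off-color product)
(C) catalyst deactivation — does not account for pressure fluctuation, particulate in product, odor noted, off-color product
(D) column flooding — fails on pressure drop low (predicts pressure drop high, not pressure drop low)
(B) alone accounts for all the evidence.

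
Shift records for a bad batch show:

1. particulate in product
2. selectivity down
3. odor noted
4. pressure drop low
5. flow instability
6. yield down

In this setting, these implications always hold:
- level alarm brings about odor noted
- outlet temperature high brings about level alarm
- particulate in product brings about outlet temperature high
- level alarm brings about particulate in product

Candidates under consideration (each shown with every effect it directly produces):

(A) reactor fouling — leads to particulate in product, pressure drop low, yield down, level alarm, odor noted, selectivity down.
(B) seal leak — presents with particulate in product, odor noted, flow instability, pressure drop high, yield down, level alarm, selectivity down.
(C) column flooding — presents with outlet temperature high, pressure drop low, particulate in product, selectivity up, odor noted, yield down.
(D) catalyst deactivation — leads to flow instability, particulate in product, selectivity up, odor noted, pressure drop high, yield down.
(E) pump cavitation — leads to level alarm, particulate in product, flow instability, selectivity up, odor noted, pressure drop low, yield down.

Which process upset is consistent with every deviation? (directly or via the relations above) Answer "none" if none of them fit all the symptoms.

none

For each candidate, compare predicted effects to what was observed:
(A) reactor fouling — does not account for flow instability
(B) seal leak — fails on pressure drop low (predicts pressure drop high, not pressure drop low)
(C) column flooding — particulate in product match; selectivity down miss; odor noted match; pressure drop low match; flow instability miss; yield down match
(D) catalyst deactivation — particulate in product match; selectivity down miss; odor noted match; pressure drop low miss; flow instability match; yield down match
(E) pump cavitation — particulate in product match; selectivity down miss; odor noted match; pressure drop low match; flow instability match; yield down match
None of the listed candidates fits everything.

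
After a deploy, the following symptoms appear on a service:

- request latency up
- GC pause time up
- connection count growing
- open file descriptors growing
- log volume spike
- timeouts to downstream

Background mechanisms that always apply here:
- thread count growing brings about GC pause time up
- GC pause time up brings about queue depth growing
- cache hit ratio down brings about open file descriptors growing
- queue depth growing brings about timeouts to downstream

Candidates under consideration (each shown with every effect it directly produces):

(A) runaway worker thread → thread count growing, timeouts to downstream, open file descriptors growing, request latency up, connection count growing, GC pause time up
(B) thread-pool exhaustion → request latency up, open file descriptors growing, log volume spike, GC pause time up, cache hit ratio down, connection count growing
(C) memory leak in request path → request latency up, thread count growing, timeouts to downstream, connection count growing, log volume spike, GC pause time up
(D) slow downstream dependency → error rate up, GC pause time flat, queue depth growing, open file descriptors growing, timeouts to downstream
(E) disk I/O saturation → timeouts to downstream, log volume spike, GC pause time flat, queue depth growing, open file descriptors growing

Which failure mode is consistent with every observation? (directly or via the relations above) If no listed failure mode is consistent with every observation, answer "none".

B

Testing each hypothesis:
(A) runaway worker thread — does not account for log volume spike
(B) thread-pool exhaustion — accounts for every observation (timeouts to downstream by GC pause time up → queue depth growing → timeouts to downstream)
(C) memory leak in request path — request latency up +; GC pause time up +; connection count growing +; open file descriptors growing -; log volume spike +; timeouts to downstream +
(D) slow downstream dependency — request latency up -; GC pause time up -; connection count growing -; open file descriptors growing +; log volume spike -; timeouts to downstream +
(E) disk I/O saturation — fails on request latency up, GC pause time up, connection count growing (predicts GC pause time flat, not GC pause time up)
(B) alone accounts for all the evidence.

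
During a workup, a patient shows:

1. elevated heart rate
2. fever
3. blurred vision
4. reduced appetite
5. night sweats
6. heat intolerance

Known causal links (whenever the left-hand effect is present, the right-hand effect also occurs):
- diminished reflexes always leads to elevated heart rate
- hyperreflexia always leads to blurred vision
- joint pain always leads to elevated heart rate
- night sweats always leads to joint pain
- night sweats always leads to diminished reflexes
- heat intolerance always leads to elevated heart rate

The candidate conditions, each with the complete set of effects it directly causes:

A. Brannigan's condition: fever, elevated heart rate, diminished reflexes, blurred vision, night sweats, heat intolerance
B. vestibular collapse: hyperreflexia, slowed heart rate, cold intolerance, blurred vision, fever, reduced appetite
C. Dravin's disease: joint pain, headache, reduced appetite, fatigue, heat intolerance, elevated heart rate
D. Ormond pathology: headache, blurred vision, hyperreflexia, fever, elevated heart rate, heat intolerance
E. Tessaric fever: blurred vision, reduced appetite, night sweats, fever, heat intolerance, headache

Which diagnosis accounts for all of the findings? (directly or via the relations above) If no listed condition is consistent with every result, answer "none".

E

Checking each candidate against the observations:
(A) Brannigan's condition — elevated heart rate yes; fever yes; blurred vision yes; reduced appetite NO; night sweats yes; heat intolerance yes
(B) vestibular collapse — elevated heart rate NO; fever yes; blurred vision yes; reduced appetite yes; night sweats NO; heat intolerance NO
(C) Dravin's disease — does not account for fever, blurred vision, night sweats
(D) Ormond pathology — does not account for reduced appetite, night sweats
(E) Tessaric fever — elevated heart rate yes (through heat intolerance → elevated heart rate); fever yes; blurred vision yes; reduced appetite yes; night sweats yes; heat intolerance yes
(E) alone accounts for all the evidence.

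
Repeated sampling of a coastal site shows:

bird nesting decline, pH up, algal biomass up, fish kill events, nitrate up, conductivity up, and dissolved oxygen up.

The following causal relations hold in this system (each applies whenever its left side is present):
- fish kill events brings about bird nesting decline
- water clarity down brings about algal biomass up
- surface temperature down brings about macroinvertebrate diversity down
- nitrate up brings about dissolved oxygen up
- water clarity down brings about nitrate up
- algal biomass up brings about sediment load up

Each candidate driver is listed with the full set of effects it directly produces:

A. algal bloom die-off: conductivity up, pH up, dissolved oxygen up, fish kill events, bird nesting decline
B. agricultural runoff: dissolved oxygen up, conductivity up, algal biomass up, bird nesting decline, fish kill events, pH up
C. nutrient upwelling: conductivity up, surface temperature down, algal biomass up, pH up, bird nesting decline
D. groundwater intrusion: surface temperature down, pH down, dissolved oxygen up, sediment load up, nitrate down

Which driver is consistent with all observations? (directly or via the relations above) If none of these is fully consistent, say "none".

Checking each candidate against the observations:
(A) algal bloom die-off — bird nesting decline yes; pH up yes; algal biomass up NO; fish kill events yes; nitrate up NO; conductivity up yes; dissolved oxygen up yes
(B) agricultural runoff — does not account for nitrate up
(C) nutrient upwelling — does not account for fish kill events, nitrate up, dissolved oxygen up
(D) groundwater intrusion — bird nesting decline NO; pH up NO; algal biomass up NO; fish kill events NO; nitrate up NO; conductivity up NO; dissolved oxygen up yes
None of the listed candidates fits everything.

none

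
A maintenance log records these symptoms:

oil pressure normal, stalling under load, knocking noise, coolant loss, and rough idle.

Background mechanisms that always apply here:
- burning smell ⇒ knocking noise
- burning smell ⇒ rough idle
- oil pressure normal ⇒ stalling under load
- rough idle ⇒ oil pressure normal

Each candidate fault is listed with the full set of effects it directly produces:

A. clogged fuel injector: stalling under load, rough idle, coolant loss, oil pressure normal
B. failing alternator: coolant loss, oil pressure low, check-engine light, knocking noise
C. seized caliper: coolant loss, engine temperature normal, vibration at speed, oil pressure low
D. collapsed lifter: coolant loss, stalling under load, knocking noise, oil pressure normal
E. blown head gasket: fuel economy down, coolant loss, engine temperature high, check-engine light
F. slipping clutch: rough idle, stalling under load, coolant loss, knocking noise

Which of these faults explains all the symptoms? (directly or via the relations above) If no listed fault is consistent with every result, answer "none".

F

For each candidate, compare predicted effects to what was observed:
(A) clogged fuel injector — oil pressure normal +; stalling under load +; knocking noise -; coolant loss +; rough idle +
(B) failing alternator — oil pressure normal -; stalling under load -; knocking noise +; coolant loss +; rough idle -
(C) seized caliper — oil pressure normal -; stalling under load -; knocking noise -; coolant loss +; rough idle -
(D) collapsed lifter — oil pressure normal +; stalling under load +; knocking noise +; coolant loss +; rough idle -
(E) blown head gasket — oil pressure normal -; stalling under load -; knocking noise -; coolant loss +; rough idle -
(F) slipping clutch — accounts for every observation (oil pressure normal by rough idle → oil pressure normal)
(F) alone accounts for all the evidence.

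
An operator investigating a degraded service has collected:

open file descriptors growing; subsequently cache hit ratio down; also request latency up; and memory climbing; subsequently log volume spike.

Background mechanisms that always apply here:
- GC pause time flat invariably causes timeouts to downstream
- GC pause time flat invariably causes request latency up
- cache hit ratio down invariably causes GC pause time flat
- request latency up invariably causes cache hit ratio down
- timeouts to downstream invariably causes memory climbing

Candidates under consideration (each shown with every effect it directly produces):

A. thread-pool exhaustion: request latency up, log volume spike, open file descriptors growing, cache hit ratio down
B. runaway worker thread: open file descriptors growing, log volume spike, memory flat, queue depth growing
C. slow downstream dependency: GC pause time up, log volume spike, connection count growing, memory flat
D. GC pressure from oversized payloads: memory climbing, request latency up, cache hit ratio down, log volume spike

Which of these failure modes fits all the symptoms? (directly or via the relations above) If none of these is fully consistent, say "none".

A

For each candidate, compare predicted effects to what was observed:
(A) thread-pool exhaustion — accounts for every observation (memory climbing by cache hit ratio down → GC pause time flat → timeouts to downstream → memory climbing)
(B) runaway worker thread — open file descriptors growing +; cache hit ratio down -; request latency up -; memory climbing -; log volume spike +
(C) slow downstream dependency — fails on open file descriptors growing, cache hit ratio down, request latency up, memory climbing (predicts memory flat, not memory climbing)
(D) GC pressure from oversized payloads — does not account for open file descriptors growing
(A) is the only candidate with no mismatches.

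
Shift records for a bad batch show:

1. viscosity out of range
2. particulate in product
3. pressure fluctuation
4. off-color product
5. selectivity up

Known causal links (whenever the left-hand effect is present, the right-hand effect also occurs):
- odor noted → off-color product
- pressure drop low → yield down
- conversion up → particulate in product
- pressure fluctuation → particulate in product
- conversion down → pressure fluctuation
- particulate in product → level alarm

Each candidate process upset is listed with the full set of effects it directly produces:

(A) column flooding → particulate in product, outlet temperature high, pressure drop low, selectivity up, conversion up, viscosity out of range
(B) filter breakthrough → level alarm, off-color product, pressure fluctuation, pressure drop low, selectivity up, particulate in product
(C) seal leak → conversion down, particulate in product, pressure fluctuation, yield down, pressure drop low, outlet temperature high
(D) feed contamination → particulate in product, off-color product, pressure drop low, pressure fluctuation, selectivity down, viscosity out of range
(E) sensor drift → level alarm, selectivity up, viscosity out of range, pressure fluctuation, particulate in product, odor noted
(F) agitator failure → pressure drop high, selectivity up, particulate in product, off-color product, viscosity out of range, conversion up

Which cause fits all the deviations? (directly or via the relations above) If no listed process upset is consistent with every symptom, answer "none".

For each candidate, compare predicted effects to what was observed:
(A) column flooding — viscosity out of range match; particulate in product match; pressure fluctuation miss; off-color product miss; selectivity up match
(B) filter breakthrough — viscosity out of range miss; particulate in product match; pressure fluctuation match; off-color product match; selectivity up match
(C) seal leak — viscosity out of range miss; particulate in product match; pressure fluctuation match; off-color product miss; selectivity up miss
(D) feed contamination — viscosity out of range match; particulate in product match; pressure fluctuation match; off-color product match; selectivity up miss
(E) sensor drift — viscosity out of range match; particulate in product match; pressure fluctuation match; off-color product match (by odor noted → off-color product); selectivity up match
(F) agitator failure — viscosity out of range match; particulate in product match; pressure fluctuation miss; off-color product match; selectivity up match
Only (E) is consistent with every observation.

E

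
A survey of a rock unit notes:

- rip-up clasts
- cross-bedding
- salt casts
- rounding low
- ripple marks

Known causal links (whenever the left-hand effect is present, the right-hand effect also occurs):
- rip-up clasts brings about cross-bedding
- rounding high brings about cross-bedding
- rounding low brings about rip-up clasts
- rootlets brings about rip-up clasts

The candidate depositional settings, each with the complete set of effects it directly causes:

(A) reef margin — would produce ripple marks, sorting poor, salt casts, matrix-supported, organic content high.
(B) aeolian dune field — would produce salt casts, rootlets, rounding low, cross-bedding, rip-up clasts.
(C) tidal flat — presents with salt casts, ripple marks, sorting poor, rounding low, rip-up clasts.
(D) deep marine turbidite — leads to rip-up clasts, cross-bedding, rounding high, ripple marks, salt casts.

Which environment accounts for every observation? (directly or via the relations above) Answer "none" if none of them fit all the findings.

Checking each candidate against the observations:
(A) reef margin — rip-up clasts -; cross-bedding -; salt casts +; rounding low -; ripple marks +
(B) aeolian dune field — rip-up clasts +; cross-bedding +; salt casts +; rounding low +; ripple marks -
(C) tidal flat — accounts for every observation (cross-bedding through rip-up clasts → cross-bedding)
(D) deep marine turbidite — rip-up clasts +; cross-bedding +; salt casts +; rounding low -; ripple marks +
(C) alone accounts for all the evidence.

C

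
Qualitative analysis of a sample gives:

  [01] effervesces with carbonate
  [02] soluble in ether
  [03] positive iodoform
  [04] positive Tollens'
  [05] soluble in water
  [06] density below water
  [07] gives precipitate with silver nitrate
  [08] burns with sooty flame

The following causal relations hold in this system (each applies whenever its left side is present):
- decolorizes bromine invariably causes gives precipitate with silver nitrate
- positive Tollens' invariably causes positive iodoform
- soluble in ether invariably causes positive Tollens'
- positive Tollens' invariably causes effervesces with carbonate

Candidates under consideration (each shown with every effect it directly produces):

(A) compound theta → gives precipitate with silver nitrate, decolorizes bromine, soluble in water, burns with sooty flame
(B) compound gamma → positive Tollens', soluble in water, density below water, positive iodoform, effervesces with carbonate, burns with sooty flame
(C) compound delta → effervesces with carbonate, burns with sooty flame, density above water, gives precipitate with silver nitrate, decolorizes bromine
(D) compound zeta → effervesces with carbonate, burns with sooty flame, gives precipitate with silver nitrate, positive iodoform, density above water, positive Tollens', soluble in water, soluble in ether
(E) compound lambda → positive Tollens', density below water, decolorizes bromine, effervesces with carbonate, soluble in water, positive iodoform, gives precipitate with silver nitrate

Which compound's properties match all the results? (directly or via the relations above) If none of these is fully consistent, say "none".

none

Testing each hypothesis:
(A) compound theta — effervesces with carbonate NO; soluble in ether NO; positive iodoform NO; positive Tollens' NO; soluble in water yes; density below water NO; gives precipitate with silver nitrate yes; burns with sooty flame yes
(B) compound gamma — does not account for soluble in ether, gives precipitate with silver nitrate
(C) compound delta — effervesces with carbonate yes; soluble in ether NO; positive iodoform NO; positive Tollens' NO; soluble in water NO; density below water NO; gives precipitate with silver nitrate yes; burns with sooty flame yes
(D) compound zeta — effervesces with carbonate yes; soluble in ether yes; positive iodoform yes; positive Tollens' yes; soluble in water yes; density below water NO; gives precipitate with silver nitrate yes; burns with sooty flame yes
(E) compound lambda — effervesces with carbonate yes; soluble in ether NO; positive iodoform yes; positive Tollens' yes; soluble in water yes; density below water yes; gives precipitate with silver nitrate yes; burns with sooty flame NO
None of the listed candidates fits everything.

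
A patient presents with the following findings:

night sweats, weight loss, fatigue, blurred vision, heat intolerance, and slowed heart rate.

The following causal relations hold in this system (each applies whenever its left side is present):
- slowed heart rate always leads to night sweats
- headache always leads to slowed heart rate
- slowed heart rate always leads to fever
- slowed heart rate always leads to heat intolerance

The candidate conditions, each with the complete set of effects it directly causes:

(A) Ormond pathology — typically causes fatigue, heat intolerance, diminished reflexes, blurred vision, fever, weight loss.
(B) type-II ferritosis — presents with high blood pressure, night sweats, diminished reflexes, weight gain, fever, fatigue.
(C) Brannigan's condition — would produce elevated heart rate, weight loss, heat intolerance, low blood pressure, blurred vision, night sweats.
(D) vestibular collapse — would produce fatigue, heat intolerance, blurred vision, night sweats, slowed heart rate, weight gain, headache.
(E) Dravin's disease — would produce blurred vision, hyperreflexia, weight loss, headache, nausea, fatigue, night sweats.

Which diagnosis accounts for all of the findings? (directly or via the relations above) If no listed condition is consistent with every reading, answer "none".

E

Testing each hypothesis:
(A) Ormond pathology — does not account for night sweats, slowed heart rate
(B) type-II ferritosis — night sweats yes; weight loss NO; fatigue yes; blurred vision NO; heat intolerance NO; slowed heart rate NO
(C) Brannigan's condition — night sweats yes; weight loss yes; fatigue NO; blurred vision yes; heat intolerance yes; slowed heart rate NO
(D) vestibular collapse — night sweats yes; weight loss NO; fatigue yes; blurred vision yes; heat intolerance yes; slowed heart rate yes
(E) Dravin's disease — accounts for every observation (heat intolerance via headache → slowed heart rate → heat intolerance)
Only (E) is consistent with every observation.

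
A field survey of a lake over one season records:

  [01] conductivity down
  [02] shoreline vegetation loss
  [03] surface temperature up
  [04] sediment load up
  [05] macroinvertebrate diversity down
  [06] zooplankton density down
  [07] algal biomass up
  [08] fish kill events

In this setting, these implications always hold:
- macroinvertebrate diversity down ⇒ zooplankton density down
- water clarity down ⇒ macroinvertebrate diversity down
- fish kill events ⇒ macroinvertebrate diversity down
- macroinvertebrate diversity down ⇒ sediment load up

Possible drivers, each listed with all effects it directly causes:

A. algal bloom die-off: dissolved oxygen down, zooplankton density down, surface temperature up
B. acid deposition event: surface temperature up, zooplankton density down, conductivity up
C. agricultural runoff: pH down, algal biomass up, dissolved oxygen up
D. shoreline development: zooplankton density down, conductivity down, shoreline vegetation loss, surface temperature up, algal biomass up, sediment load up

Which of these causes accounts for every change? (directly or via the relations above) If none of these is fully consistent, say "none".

Checking each candidate against the observations:
(A) algal bloom die-off — conductivity down ✗; shoreline vegetation loss ✗; surface temperature up ✓; sediment load up ✗; macroinvertebrate diversity down ✗; zooplankton density down ✓; algal biomass up ✗; fish kill events ✗
(B) acid deposition event — fails on conductivity down, shoreline vegetation loss, sediment load up, macroinvertebrate diversity down, algal biomass up, fish kill events (predicts conductivity up, not conductivity down)
(C) agricultural runoff — does not account for conductivity down, shoreline vegetation loss, surface temperature up, sediment load up, macroinvertebrate diversity down, zooplankton density down, fish kill events
(D) shoreline development — conductivity down ✓; shoreline vegetation loss ✓; surface temperature up ✓; sediment load up ✓; macroinvertebrate diversity down ✗; zooplankton density down ✓; algal biomass up ✓; fish kill events ✗
No candidate is consistent with all observations.

none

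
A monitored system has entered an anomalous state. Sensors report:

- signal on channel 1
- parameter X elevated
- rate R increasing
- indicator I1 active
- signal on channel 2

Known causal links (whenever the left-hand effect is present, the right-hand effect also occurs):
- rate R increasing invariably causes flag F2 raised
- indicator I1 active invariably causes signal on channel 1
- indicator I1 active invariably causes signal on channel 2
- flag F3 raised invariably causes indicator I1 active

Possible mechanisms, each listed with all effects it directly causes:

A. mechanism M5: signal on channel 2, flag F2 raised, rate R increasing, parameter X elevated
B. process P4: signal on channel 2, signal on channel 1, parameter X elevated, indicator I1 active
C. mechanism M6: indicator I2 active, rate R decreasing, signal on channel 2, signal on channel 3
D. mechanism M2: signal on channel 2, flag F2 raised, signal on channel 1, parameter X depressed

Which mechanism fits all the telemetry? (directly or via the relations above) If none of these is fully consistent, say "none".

Testing each hypothesis:
(A) mechanism M5 — does not account for signal on channel 1, indicator I1 active
(B) process P4 — signal on channel 1 match; parameter X elevated match; rate R increasing miss; indicator I1 active match; signal on channel 2 match
(C) mechanism M6 — signal on channel 1 miss; parameter X elevated miss; rate R increasing miss; indicator I1 active miss; signal on channel 2 match
(D) mechanism M2 — fails on parameter X elevated, rate R increasing, indicator I1 active (predicts parameter X depressed, not parameter X elevated)
Every candidate fails on at least one observation.

none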